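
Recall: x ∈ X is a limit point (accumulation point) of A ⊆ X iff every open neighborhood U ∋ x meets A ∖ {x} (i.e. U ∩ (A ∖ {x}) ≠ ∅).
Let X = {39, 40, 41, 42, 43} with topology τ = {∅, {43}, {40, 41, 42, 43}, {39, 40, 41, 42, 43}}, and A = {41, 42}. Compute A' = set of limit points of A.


A' = {39, 40, 41, 42}

For each x ∈ X, list the open sets U ∈ τ with x ∈ U, then check whether U ∩ (A ∖ {x}) ≠ ∅ for every such U.
  x = 39: opens ∋ x are {39, 40, 41, 42, 43}; each meets A ∖ {39}, so x IS a limit point.
  x = 40: opens ∋ x are {40, 41, 42, 43}, {39, 40, 41, 42, 43}; each meets A ∖ {40}, so x IS a limit point.
  x = 41: opens ∋ x are {40, 41, 42, 43}, {39, 40, 41, 42, 43}; each meets A ∖ {41}, so x IS a limit point.
  x = 42: opens ∋ x are {40, 41, 42, 43}, {39, 40, 41, 42, 43}; each meets A ∖ {42}, so x IS a limit point.
  x = 43: open {43} ∋ x has {43} ∩ (A ∖ {43}) = ∅, so x is NOT a limit point.
Collecting: A' = {39, 40, 41, 42}.


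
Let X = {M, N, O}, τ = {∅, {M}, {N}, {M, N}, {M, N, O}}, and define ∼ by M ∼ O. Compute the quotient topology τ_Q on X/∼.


X/∼ = {[M=O], [N]}; |τ_Q| = 3.

Equivalence classes: [M=O], [N].
Quotient map π: X → X/∼ sends M ↦ [M=O], N ↦ [N], O ↦ [M=O].
For each subset V ⊆ X/∼, compute π^{-1}(V) ⊆ X and check whether π^{-1}(V) ∈ τ. V is open in τ_Q iff π^{-1}(V) ∈ τ.
  V = {}: π^{-1}(V) = ∅ ∈ τ ✓.
  V = {[M=O]}: π^{-1}(V) = {M, O} ∉ τ ✗.
  V = {[N]}: π^{-1}(V) = {N} ∈ τ ✓.
  V = {[M=O], [N]}: π^{-1}(V) = {M, N, O} ∈ τ ✓.
Open sets in the quotient: τ_Q = {{}, {[N]}, {[M=O], [N]}} (3 elements).


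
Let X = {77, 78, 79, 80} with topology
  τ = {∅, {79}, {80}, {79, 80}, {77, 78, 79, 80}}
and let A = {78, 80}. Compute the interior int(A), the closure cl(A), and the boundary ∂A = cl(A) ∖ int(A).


int(A) = {80}, cl(A) = {77, 78, 80}, ∂A = {77, 78}.

Closed sets in (X, τ) are complements of opens:
  closed(X, τ) = {∅, {77, 78}, {77, 78, 79}, {77, 78, 80}, {77, 78, 79, 80}}.
int(A) = ⋃ {U ∈ τ : U ⊆ A}. Opens contained in A: ∅, {80}.
Taking the union of these: int(A) = {80}.
cl(A) = ⋂ {C closed : A ⊆ C}. Closed sets containing A: {77, 78, 80}, {77, 78, 79, 80}.
Intersecting these: cl(A) = {77, 78, 80}.
∂A = cl(A) ∖ int(A) = {77, 78, 80} ∖ {80} = {77, 78}.


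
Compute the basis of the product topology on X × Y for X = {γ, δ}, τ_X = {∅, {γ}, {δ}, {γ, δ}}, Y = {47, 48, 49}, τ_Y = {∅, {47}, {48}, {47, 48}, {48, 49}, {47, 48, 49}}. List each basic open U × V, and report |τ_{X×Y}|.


Basis B = {∅ × ∅, {γ} × {47}, {γ} × {48}, {δ} × {47}, {δ} × {48}, {γ} × {47, 48}, {γ, δ} × {47}, {γ} × {48, 49}, {γ, δ} × {48}, {δ} × {47, 48}, {δ} × {48, 49}, {γ} × {47, 48, 49}, {δ} × {47, 48, 49}, {γ, δ} × {47, 48}, {γ, δ} × {48, 49}, {γ, δ} × {47, 48, 49}}; |τ_{X×Y}| = 36.

Enumerate products U × V with U ∈ τ_X, V ∈ τ_Y (deduplicated):
  ∅ × ∅ = {} (∅)
  {γ} × {47} = {(γ,47)}
  {γ} × {48} = {(γ,48)}
  {δ} × {47} = {(δ,47)}
  {δ} × {48} = {(δ,48)}
  {γ} × {47, 48} = {(γ,47), (γ,48)}
  {γ, δ} × {47} = {(γ,47), (δ,47)}
  {γ} × {48, 49} = {(γ,48), (γ,49)}
  {γ, δ} × {48} = {(γ,48), (δ,48)}
  {δ} × {47, 48} = {(δ,47), (δ,48)}
  {δ} × {48, 49} = {(δ,48), (δ,49)}
  {γ} × {47, 48, 49} = {(γ,47), (γ,48), (γ,49)}
  {δ} × {47, 48, 49} = {(δ,47), (δ,48), (δ,49)}
  {γ, δ} × {47, 48} = {(γ,47), (γ,48), (δ,47), (δ,48)}
  {γ, δ} × {48, 49} = {(γ,48), (γ,49), (δ,48), (δ,49)}
  {γ, δ} × {47, 48, 49} = {(γ,47), (γ,48), (γ,49), (δ,47), (δ,48), (δ,49)}
These 16 distinct sets form the basis B.
Close under arbitrary unions to get τ_{X×Y}; counting gives |τ_{X×Y}| = 36.


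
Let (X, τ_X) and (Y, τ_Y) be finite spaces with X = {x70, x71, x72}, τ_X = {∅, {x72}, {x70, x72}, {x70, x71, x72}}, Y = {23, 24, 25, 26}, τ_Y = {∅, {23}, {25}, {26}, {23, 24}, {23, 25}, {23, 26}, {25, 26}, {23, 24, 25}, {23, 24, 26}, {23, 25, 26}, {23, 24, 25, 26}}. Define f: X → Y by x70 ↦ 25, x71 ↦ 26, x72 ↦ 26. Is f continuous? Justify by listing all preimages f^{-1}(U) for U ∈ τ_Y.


f is NOT continuous.

Compute f^{-1}(U) for each U ∈ τ_Y:
  U = ∅: f^{-1}(U) = ∅ ∈ τ_X ✓.
  U = {23}: f^{-1}(U) = ∅ ∈ τ_X ✓.
  U = {25}: f^{-1}(U) = {x70} ∉ τ_X ✗.
  U = {26}: f^{-1}(U) = {x71, x72} ∉ τ_X ✗.
  U = {23, 24}: f^{-1}(U) = ∅ ∈ τ_X ✓.
  U = {23, 25}: f^{-1}(U) = {x70} ∉ τ_X ✗.
  U = {23, 26}: f^{-1}(U) = {x71, x72} ∉ τ_X ✗.
  U = {25, 26}: f^{-1}(U) = {x70, x71, x72} ∈ τ_X ✓.
  U = {23, 24, 25}: f^{-1}(U) = {x70} ∉ τ_X ✗.
  U = {23, 24, 26}: f^{-1}(U) = {x71, x72} ∉ τ_X ✗.
  U = {23, 25, 26}: f^{-1}(U) = {x70, x71, x72} ∈ τ_X ✓.
  U = {23, 24, 25, 26}: f^{-1}(U) = {x70, x71, x72} ∈ τ_X ✓.
Found U = {25} with f^{-1}(U) = {x70} not in τ_X. Therefore f is NOT continuous.


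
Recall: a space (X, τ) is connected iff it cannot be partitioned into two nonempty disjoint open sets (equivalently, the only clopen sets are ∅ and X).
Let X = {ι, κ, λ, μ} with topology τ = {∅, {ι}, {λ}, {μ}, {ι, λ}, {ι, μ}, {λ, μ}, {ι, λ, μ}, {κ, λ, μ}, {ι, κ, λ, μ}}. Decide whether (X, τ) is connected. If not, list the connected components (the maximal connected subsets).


(X, τ) is disconnected; components = [{ι}, {κ, λ, μ}].

Find clopen sets (U ∈ τ with X ∖ U ∈ τ):
  U = ∅, X ∖ U = {ι, κ, λ, μ} — both open, so U is clopen.
  U = {ι}, X ∖ U = {κ, λ, μ} — both open, so U is clopen.
  U = {κ, λ, μ}, X ∖ U = {ι} — both open, so U is clopen.
  U = {ι, κ, λ, μ}, X ∖ U = ∅ — both open, so U is clopen.
Nontrivial clopen(s) exist: e.g. {κ, λ, μ}. So (X, τ) is disconnected.
Compute connected components by grouping points that agree on all clopens:
  component: {ι}
  component: {κ, λ, μ}


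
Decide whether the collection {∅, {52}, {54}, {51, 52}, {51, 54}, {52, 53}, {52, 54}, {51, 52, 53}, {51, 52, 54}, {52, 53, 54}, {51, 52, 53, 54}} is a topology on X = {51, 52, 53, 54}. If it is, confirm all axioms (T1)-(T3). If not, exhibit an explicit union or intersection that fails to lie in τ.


τ is NOT a topology on X.

Axiom (T1): ∅ ∈ τ? Yes; X ∈ τ? Yes.
Axiom (T2/T3): check pairwise unions and intersections of members of τ.
Counterexample for (T3): {51, 52} ∩ {51, 54} = {51} ∉ τ. Therefore τ is NOT a topology.


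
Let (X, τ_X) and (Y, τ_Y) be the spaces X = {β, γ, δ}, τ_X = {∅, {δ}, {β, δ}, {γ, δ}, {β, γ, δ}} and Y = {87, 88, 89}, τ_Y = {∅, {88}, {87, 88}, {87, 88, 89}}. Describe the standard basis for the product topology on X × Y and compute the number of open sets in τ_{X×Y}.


Basis B = {∅ × ∅, {δ} × {88}, {β, δ} × {88}, {γ, δ} × {88}, {δ} × {87, 88}, {β, γ, δ} × {88}, {δ} × {87, 88, 89}, {β, δ} × {87, 88}, {γ, δ} × {87, 88}, {β, δ} × {87, 88, 89}, {β, γ, δ} × {87, 88}, {γ, δ} × {87, 88, 89}, {β, γ, δ} × {87, 88, 89}}; |τ_{X×Y}| = 30.

Enumerate products U × V with U ∈ τ_X, V ∈ τ_Y (deduplicated):
  ∅ × ∅ = {} (∅)
  {δ} × {88} = {(δ,88)}
  {β, δ} × {88} = {(β,88), (δ,88)}
  {γ, δ} × {88} = {(γ,88), (δ,88)}
  {δ} × {87, 88} = {(δ,87), (δ,88)}
  {β, γ, δ} × {88} = {(β,88), (γ,88), (δ,88)}
  {δ} × {87, 88, 89} = {(δ,87), (δ,88), (δ,89)}
  {β, δ} × {87, 88} = {(β,87), (β,88), (δ,87), (δ,88)}
  {γ, δ} × {87, 88} = {(γ,87), (γ,88), (δ,87), (δ,88)}
  {β, δ} × {87, 88, 89} = {(β,87), (β,88), (β,89), (δ,87), (δ,88), (δ,89)}
  {β, γ, δ} × {87, 88} = {(β,87), (β,88), (γ,87), (γ,88), (δ,87), (δ,88)}
  {γ, δ} × {87, 88, 89} = {(γ,87), (γ,88), (γ,89), (δ,87), (δ,88), (δ,89)}
  {β, γ, δ} × {87, 88, 89} = {(β,87), (β,88), (β,89), (γ,87), (γ,88), (γ,89), (δ,87), (δ,88), (δ,89)}
These 13 distinct sets form the basis B.
Close under arbitrary unions to get τ_{X×Y}; counting gives |τ_{X×Y}| = 30.


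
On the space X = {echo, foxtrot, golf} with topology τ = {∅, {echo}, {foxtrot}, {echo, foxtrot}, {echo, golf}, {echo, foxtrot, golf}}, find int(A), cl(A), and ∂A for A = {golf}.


int(A) = ∅, cl(A) = {golf}, ∂A = {golf}.

Closed sets in (X, τ) are complements of opens:
  closed(X, τ) = {∅, {foxtrot}, {golf}, {echo, golf}, {foxtrot, golf}, {echo, foxtrot, golf}}.
int(A) = ⋃ {U ∈ τ : U ⊆ A}. Opens contained in A: ∅.
Taking the union of these: int(A) = ∅.
cl(A) = ⋂ {C closed : A ⊆ C}. Closed sets containing A: {golf}, {echo, golf}, {foxtrot, golf}, {echo, foxtrot, golf}.
Intersecting these: cl(A) = {golf}.
∂A = cl(A) ∖ int(A) = {golf} ∖ ∅ = {golf}.


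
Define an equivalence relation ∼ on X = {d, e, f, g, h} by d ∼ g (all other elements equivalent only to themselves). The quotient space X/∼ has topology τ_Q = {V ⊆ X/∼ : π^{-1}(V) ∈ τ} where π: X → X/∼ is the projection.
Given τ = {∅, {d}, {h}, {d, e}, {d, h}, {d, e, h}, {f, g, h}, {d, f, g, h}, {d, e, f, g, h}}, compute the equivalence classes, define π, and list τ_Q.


X/∼ = {[d=g], [e], [f], [h]}; |τ_Q| = 4.

Equivalence classes: [d=g], [e], [f], [h].
Quotient map π: X → X/∼ sends d ↦ [d=g], e ↦ [e], f ↦ [f], g ↦ [d=g], h ↦ [h].
For each subset V ⊆ X/∼, compute π^{-1}(V) ⊆ X and check whether π^{-1}(V) ∈ τ. V is open in τ_Q iff π^{-1}(V) ∈ τ.
  V = {}: π^{-1}(V) = ∅ ∈ τ ✓.
  V = {[d=g]}: π^{-1}(V) = {d, g} ∉ τ ✗.
  V = {[e]}: π^{-1}(V) = {e} ∉ τ ✗.
  V = {[d=g], [e]}: π^{-1}(V) = {d, e, g} ∉ τ ✗.
  V = {[f]}: π^{-1}(V) = {f} ∉ τ ✗.
  V = {[d=g], [f]}: π^{-1}(V) = {d, f, g} ∉ τ ✗.
  V = {[e], [f]}: π^{-1}(V) = {e, f} ∉ τ ✗.
  V = {[d=g], [e], [f]}: π^{-1}(V) = {d, e, f, g} ∉ τ ✗.
  V = {[h]}: π^{-1}(V) = {h} ∈ τ ✓.
  V = {[d=g], [h]}: π^{-1}(V) = {d, g, h} ∉ τ ✗.
  V = {[e], [h]}: π^{-1}(V) = {e, h} ∉ τ ✗.
  V = {[d=g], [e], [h]}: π^{-1}(V) = {d, e, g, h} ∉ τ ✗.
  V = {[f], [h]}: π^{-1}(V) = {f, h} ∉ τ ✗.
  V = {[d=g], [f], [h]}: π^{-1}(V) = {d, f, g, h} ∈ τ ✓.
  V = {[e], [f], [h]}: π^{-1}(V) = {e, f, h} ∉ τ ✗.
  V = {[d=g], [e], [f], [h]}: π^{-1}(V) = {d, e, f, g, h} ∈ τ ✓.
Open sets in the quotient: τ_Q = {{}, {[h]}, {[d=g], [f], [h]}, {[d=g], [e], [f], [h]}} (4 elements).


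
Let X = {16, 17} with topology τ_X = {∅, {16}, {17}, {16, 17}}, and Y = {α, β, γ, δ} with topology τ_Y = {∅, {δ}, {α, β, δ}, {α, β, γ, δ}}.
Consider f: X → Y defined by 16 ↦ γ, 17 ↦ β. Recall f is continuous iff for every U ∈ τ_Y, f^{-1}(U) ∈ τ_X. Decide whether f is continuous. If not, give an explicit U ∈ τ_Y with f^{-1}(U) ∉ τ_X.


f IS continuous.

Compute f^{-1}(U) for each U ∈ τ_Y:
  U = ∅: f^{-1}(U) = ∅ ∈ τ_X ✓.
  U = {δ}: f^{-1}(U) = ∅ ∈ τ_X ✓.
  U = {α, β, δ}: f^{-1}(U) = {17} ∈ τ_X ✓.
  U = {α, β, γ, δ}: f^{-1}(U) = {16, 17} ∈ τ_X ✓.
Every preimage lies in τ_X, so f IS continuous.


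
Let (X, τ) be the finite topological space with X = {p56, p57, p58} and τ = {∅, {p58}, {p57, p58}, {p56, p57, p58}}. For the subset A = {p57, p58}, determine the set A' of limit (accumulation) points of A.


A' = {p56, p57}

For each x ∈ X, list the open sets U ∈ τ with x ∈ U, then check whether U ∩ (A ∖ {x}) ≠ ∅ for every such U.
  x = p56: opens ∋ x are {p56, p57, p58}; each meets A ∖ {p56}, so x IS a limit point.
  x = p57: opens ∋ x are {p57, p58}, {p56, p57, p58}; each meets A ∖ {p57}, so x IS a limit point.
  x = p58: open {p58} ∋ x has {p58} ∩ (A ∖ {p58}) = ∅, so x is NOT a limit point.
Collecting: A' = {p56, p57}.


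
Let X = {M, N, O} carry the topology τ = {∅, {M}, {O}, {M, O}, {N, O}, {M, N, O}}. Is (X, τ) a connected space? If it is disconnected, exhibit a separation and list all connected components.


(X, τ) is disconnected; components = [{M}, {N, O}].

Find clopen sets (U ∈ τ with X ∖ U ∈ τ):
  U = ∅, X ∖ U = {M, N, O} — both open, so U is clopen.
  U = {M}, X ∖ U = {N, O} — both open, so U is clopen.
  U = {N, O}, X ∖ U = {M} — both open, so U is clopen.
  U = {M, N, O}, X ∖ U = ∅ — both open, so U is clopen.
Nontrivial clopen(s) exist: e.g. {M}. So (X, τ) is disconnected.
Compute connected components by grouping points that agree on all clopens:
  component: {M}
  component: {N, O}


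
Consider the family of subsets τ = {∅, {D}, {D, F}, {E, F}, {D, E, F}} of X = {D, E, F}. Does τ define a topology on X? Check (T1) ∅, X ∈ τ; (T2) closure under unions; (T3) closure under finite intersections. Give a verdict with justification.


τ is NOT a topology on X.

Axiom (T1): ∅ ∈ τ? Yes; X ∈ τ? Yes.
Axiom (T2/T3): check pairwise unions and intersections of members of τ.
Counterexample for (T3): {D, F} ∩ {E, F} = {F} ∉ τ. Therefore τ is NOT a topology.


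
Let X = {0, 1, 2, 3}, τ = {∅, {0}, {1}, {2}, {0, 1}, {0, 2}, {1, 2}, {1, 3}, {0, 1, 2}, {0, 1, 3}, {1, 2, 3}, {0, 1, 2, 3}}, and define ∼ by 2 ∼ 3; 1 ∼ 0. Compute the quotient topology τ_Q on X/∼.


X/∼ = {[0=1], [2=3]}; |τ_Q| = 3.

Equivalence classes: [0=1], [2=3].
Quotient map π: X → X/∼ sends 0 ↦ [0=1], 1 ↦ [0=1], 2 ↦ [2=3], 3 ↦ [2=3].
For each subset V ⊆ X/∼, compute π^{-1}(V) ⊆ X and check whether π^{-1}(V) ∈ τ. V is open in τ_Q iff π^{-1}(V) ∈ τ.
  V = {}: π^{-1}(V) = ∅ ∈ τ ✓.
  V = {[0=1]}: π^{-1}(V) = {0, 1} ∈ τ ✓.
  V = {[2=3]}: π^{-1}(V) = {2, 3} ∉ τ ✗.
  V = {[0=1], [2=3]}: π^{-1}(V) = {0, 1, 2, 3} ∈ τ ✓.
Open sets in the quotient: τ_Q = {{}, {[0=1]}, {[0=1], [2=3]}} (3 elements).


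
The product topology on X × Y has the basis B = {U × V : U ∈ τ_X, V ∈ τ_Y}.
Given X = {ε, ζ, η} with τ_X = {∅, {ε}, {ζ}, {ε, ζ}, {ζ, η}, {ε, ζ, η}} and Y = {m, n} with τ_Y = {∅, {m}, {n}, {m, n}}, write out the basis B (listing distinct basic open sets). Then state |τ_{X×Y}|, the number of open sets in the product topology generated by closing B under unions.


Basis B = {∅ × ∅, {ε} × {m}, {ε} × {n}, {ζ} × {m}, {ζ} × {n}, {ε} × {m, n}, {ε, ζ} × {m}, {ε, ζ} × {n}, {ζ} × {m, n}, {ζ, η} × {m}, {ζ, η} × {n}, {ε, ζ, η} × {m}, {ε, ζ, η} × {n}, {ε, ζ} × {m, n}, {ζ, η} × {m, n}, {ε, ζ, η} × {m, n}}; |τ_{X×Y}| = 36.

Enumerate products U × V with U ∈ τ_X, V ∈ τ_Y (deduplicated):
  ∅ × ∅ = {} (∅)
  {ε} × {m} = {(ε,m)}
  {ε} × {n} = {(ε,n)}
  {ζ} × {m} = {(ζ,m)}
  {ζ} × {n} = {(ζ,n)}
  {ε} × {m, n} = {(ε,m), (ε,n)}
  {ε, ζ} × {m} = {(ε,m), (ζ,m)}
  {ε, ζ} × {n} = {(ε,n), (ζ,n)}
  {ζ} × {m, n} = {(ζ,m), (ζ,n)}
  {ζ, η} × {m} = {(ζ,m), (η,m)}
  {ζ, η} × {n} = {(ζ,n), (η,n)}
  {ε, ζ, η} × {m} = {(ε,m), (ζ,m), (η,m)}
  {ε, ζ, η} × {n} = {(ε,n), (ζ,n), (η,n)}
  {ε, ζ} × {m, n} = {(ε,m), (ε,n), (ζ,m), (ζ,n)}
  {ζ, η} × {m, n} = {(ζ,m), (ζ,n), (η,m), (η,n)}
  {ε, ζ, η} × {m, n} = {(ε,m), (ε,n), (ζ,m), (ζ,n), (η,m), (η,n)}
These 16 distinct sets form the basis B.
Close under arbitrary unions to get τ_{X×Y}; counting gives |τ_{X×Y}| = 36.


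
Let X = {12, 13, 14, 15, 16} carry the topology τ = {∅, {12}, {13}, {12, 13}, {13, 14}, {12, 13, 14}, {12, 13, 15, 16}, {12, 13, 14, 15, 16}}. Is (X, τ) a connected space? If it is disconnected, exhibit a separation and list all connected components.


(X, τ) is connected.

Find clopen sets (U ∈ τ with X ∖ U ∈ τ):
  U = ∅, X ∖ U = {12, 13, 14, 15, 16} — both open, so U is clopen.
  U = {12, 13, 14, 15, 16}, X ∖ U = ∅ — both open, so U is clopen.
Only trivial clopens (∅ and X) exist, so (X, τ) is connected.
Compute connected components by grouping points that agree on all clopens:
  component: {12, 13, 14, 15, 16}


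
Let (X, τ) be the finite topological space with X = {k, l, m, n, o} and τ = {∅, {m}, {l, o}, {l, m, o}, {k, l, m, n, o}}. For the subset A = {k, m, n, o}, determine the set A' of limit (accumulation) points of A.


A' = {k, l, n}

For each x ∈ X, list the open sets U ∈ τ with x ∈ U, then check whether U ∩ (A ∖ {x}) ≠ ∅ for every such U.
  x = k: opens ∋ x are {k, l, m, n, o}; each meets A ∖ {k}, so x IS a limit point.
  x = l: opens ∋ x are {l, o}, {l, m, o}, {k, l, m, n, o}; each meets A ∖ {l}, so x IS a limit point.
  x = m: open {m} ∋ x has {m} ∩ (A ∖ {m}) = ∅, so x is NOT a limit point.
  x = n: opens ∋ x are {k, l, m, n, o}; each meets A ∖ {n}, so x IS a limit point.
  x = o: open {l, o} ∋ x has {l, o} ∩ (A ∖ {o}) = ∅, so x is NOT a limit point.
Collecting: A' = {k, l, n}.


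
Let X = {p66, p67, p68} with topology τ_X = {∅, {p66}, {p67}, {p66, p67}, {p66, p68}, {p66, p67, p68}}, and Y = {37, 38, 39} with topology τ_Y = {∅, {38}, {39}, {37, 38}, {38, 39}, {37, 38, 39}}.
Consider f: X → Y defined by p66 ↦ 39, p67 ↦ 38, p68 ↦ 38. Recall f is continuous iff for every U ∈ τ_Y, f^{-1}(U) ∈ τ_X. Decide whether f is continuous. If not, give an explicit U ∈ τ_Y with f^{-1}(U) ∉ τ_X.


f is NOT continuous.

Compute f^{-1}(U) for each U ∈ τ_Y:
  U = ∅: f^{-1}(U) = ∅ ∈ τ_X ✓.
  U = {38}: f^{-1}(U) = {p67, p68} ∉ τ_X ✗.
  U = {39}: f^{-1}(U) = {p66} ∈ τ_X ✓.
  U = {37, 38}: f^{-1}(U) = {p67, p68} ∉ τ_X ✗.
  U = {38, 39}: f^{-1}(U) = {p66, p67, p68} ∈ τ_X ✓.
  U = {37, 38, 39}: f^{-1}(U) = {p66, p67, p68} ∈ τ_X ✓.
Found U = {38} with f^{-1}(U) = {p67, p68} not in τ_X. Therefore f is NOT continuous.


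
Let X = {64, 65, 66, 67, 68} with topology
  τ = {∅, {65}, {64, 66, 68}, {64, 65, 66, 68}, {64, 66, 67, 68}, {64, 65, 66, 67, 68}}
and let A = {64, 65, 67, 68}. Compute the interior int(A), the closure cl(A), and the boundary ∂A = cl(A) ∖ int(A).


int(A) = {65}, cl(A) = {64, 65, 66, 67, 68}, ∂A = {64, 66, 67, 68}.

Closed sets in (X, τ) are complements of opens:
  closed(X, τ) = {∅, {65}, {67}, {65, 67}, {64, 66, 67, 68}, {64, 65, 66, 67, 68}}.
int(A) = ⋃ {U ∈ τ : U ⊆ A}. Opens contained in A: ∅, {65}.
Taking the union of these: int(A) = {65}.
cl(A) = ⋂ {C closed : A ⊆ C}. Closed sets containing A: {64, 65, 66, 67, 68}.
Intersecting these: cl(A) = {64, 65, 66, 67, 68}.
∂A = cl(A) ∖ int(A) = {64, 65, 66, 67, 68} ∖ {65} = {64, 66, 67, 68}.


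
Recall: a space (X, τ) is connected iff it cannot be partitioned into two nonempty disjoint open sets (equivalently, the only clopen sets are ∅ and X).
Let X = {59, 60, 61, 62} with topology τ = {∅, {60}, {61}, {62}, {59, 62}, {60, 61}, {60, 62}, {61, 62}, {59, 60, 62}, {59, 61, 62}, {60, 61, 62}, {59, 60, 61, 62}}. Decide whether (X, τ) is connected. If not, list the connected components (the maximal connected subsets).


(X, τ) is disconnected; components = [{60}, {61}, {59, 62}].

Find clopen sets (U ∈ τ with X ∖ U ∈ τ):
  U = ∅, X ∖ U = {59, 60, 61, 62} — both open, so U is clopen.
  U = {60}, X ∖ U = {59, 61, 62} — both open, so U is clopen.
  U = {61}, X ∖ U = {59, 60, 62} — both open, so U is clopen.
  U = {59, 62}, X ∖ U = {60, 61} — both open, so U is clopen.
  U = {60, 61}, X ∖ U = {59, 62} — both open, so U is clopen.
  U = {59, 60, 62}, X ∖ U = {61} — both open, so U is clopen.
  U = {59, 61, 62}, X ∖ U = {60} — both open, so U is clopen.
  U = {59, 60, 61, 62}, X ∖ U = ∅ — both open, so U is clopen.
Nontrivial clopen(s) exist: e.g. {59, 60, 62}. So (X, τ) is disconnected.
Compute connected components by grouping points that agree on all clopens:
  component: {60}
  component: {61}
  component: {59, 62}


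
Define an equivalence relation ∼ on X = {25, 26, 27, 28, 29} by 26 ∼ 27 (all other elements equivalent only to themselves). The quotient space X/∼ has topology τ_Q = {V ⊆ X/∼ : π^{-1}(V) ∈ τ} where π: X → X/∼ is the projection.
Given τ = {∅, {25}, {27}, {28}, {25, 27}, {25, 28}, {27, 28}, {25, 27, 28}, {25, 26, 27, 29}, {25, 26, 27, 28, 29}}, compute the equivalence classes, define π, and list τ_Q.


X/∼ = {[25], [26=27], [28], [29]}; |τ_Q| = 6.

Equivalence classes: [25], [26=27], [28], [29].
Quotient map π: X → X/∼ sends 25 ↦ [25], 26 ↦ [26=27], 27 ↦ [26=27], 28 ↦ [28], 29 ↦ [29].
For each subset V ⊆ X/∼, compute π^{-1}(V) ⊆ X and check whether π^{-1}(V) ∈ τ. V is open in τ_Q iff π^{-1}(V) ∈ τ.
  V = {}: π^{-1}(V) = ∅ ∈ τ ✓.
  V = {[25]}: π^{-1}(V) = {25} ∈ τ ✓.
  V = {[26=27]}: π^{-1}(V) = {26, 27} ∉ τ ✗.
  V = {[25], [26=27]}: π^{-1}(V) = {25, 26, 27} ∉ τ ✗.
  V = {[28]}: π^{-1}(V) = {28} ∈ τ ✓.
  V = {[25], [28]}: π^{-1}(V) = {25, 28} ∈ τ ✓.
  V = {[26=27], [28]}: π^{-1}(V) = {26, 27, 28} ∉ τ ✗.
  V = {[25], [26=27], [28]}: π^{-1}(V) = {25, 26, 27, 28} ∉ τ ✗.
  V = {[29]}: π^{-1}(V) = {29} ∉ τ ✗.
  V = {[25], [29]}: π^{-1}(V) = {25, 29} ∉ τ ✗.
  V = {[26=27], [29]}: π^{-1}(V) = {26, 27, 29} ∉ τ ✗.
  V = {[25], [26=27], [29]}: π^{-1}(V) = {25, 26, 27, 29} ∈ τ ✓.
  V = {[28], [29]}: π^{-1}(V) = {28, 29} ∉ τ ✗.
  V = {[25], [28], [29]}: π^{-1}(V) = {25, 28, 29} ∉ τ ✗.
  V = {[26=27], [28], [29]}: π^{-1}(V) = {26, 27, 28, 29} ∉ τ ✗.
  V = {[25], [26=27], [28], [29]}: π^{-1}(V) = {25, 26, 27, 28, 29} ∈ τ ✓.
Open sets in the quotient: τ_Q = {{}, {[25]}, {[28]}, {[25], [28]}, {[25], [26=27], [29]}, {[25], [26=27], [28], [29]}} (6 elements).


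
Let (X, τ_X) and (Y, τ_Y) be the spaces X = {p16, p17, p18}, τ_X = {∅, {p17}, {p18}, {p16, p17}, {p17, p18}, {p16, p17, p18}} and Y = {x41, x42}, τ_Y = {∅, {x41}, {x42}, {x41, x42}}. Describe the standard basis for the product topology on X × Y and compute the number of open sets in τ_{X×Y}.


Basis B = {∅ × ∅, {p17} × {x41}, {p17} × {x42}, {p18} × {x41}, {p18} × {x42}, {p16, p17} × {x41}, {p16, p17} × {x42}, {p17} × {x41, x42}, {p17, p18} × {x41}, {p17, p18} × {x42}, {p18} × {x41, x42}, {p16, p17, p18} × {x41}, {p16, p17, p18} × {x42}, {p16, p17} × {x41, x42}, {p17, p18} × {x41, x42}, {p16, p17, p18} × {x41, x42}}; |τ_{X×Y}| = 36.

Enumerate products U × V with U ∈ τ_X, V ∈ τ_Y (deduplicated):
  ∅ × ∅ = {} (∅)
  {p17} × {x41} = {(p17,x41)}
  {p17} × {x42} = {(p17,x42)}
  {p18} × {x41} = {(p18,x41)}
  {p18} × {x42} = {(p18,x42)}
  {p16, p17} × {x41} = {(p16,x41), (p17,x41)}
  {p16, p17} × {x42} = {(p16,x42), (p17,x42)}
  {p17} × {x41, x42} = {(p17,x41), (p17,x42)}
  {p17, p18} × {x41} = {(p17,x41), (p18,x41)}
  {p17, p18} × {x42} = {(p17,x42), (p18,x42)}
  {p18} × {x41, x42} = {(p18,x41), (p18,x42)}
  {p16, p17, p18} × {x41} = {(p16,x41), (p17,x41), (p18,x41)}
  {p16, p17, p18} × {x42} = {(p16,x42), (p17,x42), (p18,x42)}
  {p16, p17} × {x41, x42} = {(p16,x41), (p16,x42), (p17,x41), (p17,x42)}
  {p17, p18} × {x41, x42} = {(p17,x41), (p17,x42), (p18,x41), (p18,x42)}
  {p16, p17, p18} × {x41, x42} = {(p16,x41), (p16,x42), (p17,x41), (p17,x42), (p18,x41), (p18,x42)}
These 16 distinct sets form the basis B.
Close under arbitrary unions to get τ_{X×Y}; counting gives |τ_{X×Y}| = 36.


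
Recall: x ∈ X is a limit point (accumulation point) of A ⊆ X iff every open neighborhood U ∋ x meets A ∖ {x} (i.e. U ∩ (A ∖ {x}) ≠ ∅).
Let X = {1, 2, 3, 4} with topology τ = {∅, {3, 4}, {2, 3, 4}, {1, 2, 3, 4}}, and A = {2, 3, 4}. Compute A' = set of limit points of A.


A' = {1, 2, 3, 4}

For each x ∈ X, list the open sets U ∈ τ with x ∈ U, then check whether U ∩ (A ∖ {x}) ≠ ∅ for every such U.
  x = 1: opens ∋ x are {1, 2, 3, 4}; each meets A ∖ {1}, so x IS a limit point.
  x = 2: opens ∋ x are {2, 3, 4}, {1, 2, 3, 4}; each meets A ∖ {2}, so x IS a limit point.
  x = 3: opens ∋ x are {3, 4}, {2, 3, 4}, {1, 2, 3, 4}; each meets A ∖ {3}, so x IS a limit point.
  x = 4: opens ∋ x are {3, 4}, {2, 3, 4}, {1, 2, 3, 4}; each meets A ∖ {4}, so x IS a limit point.
Collecting: A' = {1, 2, 3, 4}.


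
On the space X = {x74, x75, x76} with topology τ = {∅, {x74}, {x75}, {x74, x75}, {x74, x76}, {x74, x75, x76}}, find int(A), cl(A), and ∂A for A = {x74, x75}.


int(A) = {x74, x75}, cl(A) = {x74, x75, x76}, ∂A = {x76}.

Closed sets in (X, τ) are complements of opens:
  closed(X, τ) = {∅, {x75}, {x76}, {x74, x76}, {x75, x76}, {x74, x75, x76}}.
int(A) = ⋃ {U ∈ τ : U ⊆ A}. Opens contained in A: ∅, {x74}, {x75}, {x74, x75}.
Taking the union of these: int(A) = {x74, x75}.
cl(A) = ⋂ {C closed : A ⊆ C}. Closed sets containing A: {x74, x75, x76}.
Intersecting these: cl(A) = {x74, x75, x76}.
∂A = cl(A) ∖ int(A) = {x74, x75, x76} ∖ {x74, x75} = {x76}.


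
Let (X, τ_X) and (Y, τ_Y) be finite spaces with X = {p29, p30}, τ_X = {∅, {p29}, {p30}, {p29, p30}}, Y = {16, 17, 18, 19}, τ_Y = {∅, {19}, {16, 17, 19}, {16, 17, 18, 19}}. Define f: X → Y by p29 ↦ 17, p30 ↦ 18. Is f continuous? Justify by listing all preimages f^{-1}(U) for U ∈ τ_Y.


f IS continuous.

Compute f^{-1}(U) for each U ∈ τ_Y:
  U = ∅: f^{-1}(U) = ∅ ∈ τ_X ✓.
  U = {19}: f^{-1}(U) = ∅ ∈ τ_X ✓.
  U = {16, 17, 19}: f^{-1}(U) = {p29} ∈ τ_X ✓.
  U = {16, 17, 18, 19}: f^{-1}(U) = {p29, p30} ∈ τ_X ✓.
Every preimage lies in τ_X, so f IS continuous.


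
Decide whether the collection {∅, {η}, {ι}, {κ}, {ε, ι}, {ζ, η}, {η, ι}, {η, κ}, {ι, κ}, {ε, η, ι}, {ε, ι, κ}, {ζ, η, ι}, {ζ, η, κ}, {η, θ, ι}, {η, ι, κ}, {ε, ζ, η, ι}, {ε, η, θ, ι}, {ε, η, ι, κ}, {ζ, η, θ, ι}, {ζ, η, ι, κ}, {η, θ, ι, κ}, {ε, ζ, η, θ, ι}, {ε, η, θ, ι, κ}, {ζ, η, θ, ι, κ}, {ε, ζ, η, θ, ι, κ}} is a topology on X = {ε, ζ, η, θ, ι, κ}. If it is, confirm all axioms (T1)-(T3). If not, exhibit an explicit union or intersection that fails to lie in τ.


τ is NOT a topology on X.

Axiom (T1): ∅ ∈ τ? Yes; X ∈ τ? Yes.
Axiom (T2/T3): check pairwise unions and intersections of members of τ.
Counterexample for (T2): {κ} ∪ {ε, ζ, η, ι} = {ε, ζ, η, ι, κ} ∉ τ. Therefore τ is NOT a topology.


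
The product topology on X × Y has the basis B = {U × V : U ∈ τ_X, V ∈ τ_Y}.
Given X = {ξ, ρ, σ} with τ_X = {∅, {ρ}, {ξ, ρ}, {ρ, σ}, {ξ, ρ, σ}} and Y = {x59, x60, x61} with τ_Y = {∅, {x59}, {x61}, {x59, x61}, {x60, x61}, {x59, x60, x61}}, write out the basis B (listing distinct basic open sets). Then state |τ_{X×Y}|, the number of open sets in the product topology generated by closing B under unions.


Basis B = {∅ × ∅, {ρ} × {x59}, {ρ} × {x61}, {ξ, ρ} × {x59}, {ξ, ρ} × {x61}, {ρ} × {x59, x61}, {ρ, σ} × {x59}, {ρ} × {x60, x61}, {ρ, σ} × {x61}, {ξ, ρ, σ} × {x59}, {ξ, ρ, σ} × {x61}, {ρ} × {x59, x60, x61}, {ξ, ρ} × {x59, x61}, {ξ, ρ} × {x60, x61}, {ρ, σ} × {x59, x61}, {ρ, σ} × {x60, x61}, {ξ, ρ} × {x59, x60, x61}, {ξ, ρ, σ} × {x59, x61}, {ξ, ρ, σ} × {x60, x61}, {ρ, σ} × {x59, x60, x61}, {ξ, ρ, σ} × {x59, x60, x61}}; |τ_{X×Y}| = 70.

Enumerate products U × V with U ∈ τ_X, V ∈ τ_Y (deduplicated):
  ∅ × ∅ = {} (∅)
  {ρ} × {x59} = {(ρ,x59)}
  {ρ} × {x61} = {(ρ,x61)}
  {ξ, ρ} × {x59} = {(ξ,x59), (ρ,x59)}
  {ξ, ρ} × {x61} = {(ξ,x61), (ρ,x61)}
  {ρ} × {x59, x61} = {(ρ,x59), (ρ,x61)}
  {ρ, σ} × {x59} = {(ρ,x59), (σ,x59)}
  {ρ} × {x60, x61} = {(ρ,x60), (ρ,x61)}
  {ρ, σ} × {x61} = {(ρ,x61), (σ,x61)}
  {ξ, ρ, σ} × {x59} = {(ξ,x59), (ρ,x59), (σ,x59)}
  {ξ, ρ, σ} × {x61} = {(ξ,x61), (ρ,x61), (σ,x61)}
  {ρ} × {x59, x60, x61} = {(ρ,x59), (ρ,x60), (ρ,x61)}
  {ξ, ρ} × {x59, x61} = {(ξ,x59), (ξ,x61), (ρ,x59), (ρ,x61)}
  {ξ, ρ} × {x60, x61} = {(ξ,x60), (ξ,x61), (ρ,x60), (ρ,x61)}
  {ρ, σ} × {x59, x61} = {(ρ,x59), (ρ,x61), (σ,x59), (σ,x61)}
  {ρ, σ} × {x60, x61} = {(ρ,x60), (ρ,x61), (σ,x60), (σ,x61)}
  {ξ, ρ} × {x59, x60, x61} = {(ξ,x59), (ξ,x60), (ξ,x61), (ρ,x59), (ρ,x60), (ρ,x61)}
  {ξ, ρ, σ} × {x59, x61} = {(ξ,x59), (ξ,x61), (ρ,x59), (ρ,x61), (σ,x59), (σ,x61)}
  {ξ, ρ, σ} × {x60, x61} = {(ξ,x60), (ξ,x61), (ρ,x60), (ρ,x61), (σ,x60), (σ,x61)}
  {ρ, σ} × {x59, x60, x61} = {(ρ,x59), (ρ,x60), (ρ,x61), (σ,x59), (σ,x60), (σ,x61)}
  {ξ, ρ, σ} × {x59, x60, x61} = {(ξ,x59), (ξ,x60), (ξ,x61), (ρ,x59), (ρ,x60), (ρ,x61), (σ,x59), (σ,x60), (σ,x61)}
These 21 distinct sets form the basis B.
Close under arbitrary unions to get τ_{X×Y}; counting gives |τ_{X×Y}| = 70.


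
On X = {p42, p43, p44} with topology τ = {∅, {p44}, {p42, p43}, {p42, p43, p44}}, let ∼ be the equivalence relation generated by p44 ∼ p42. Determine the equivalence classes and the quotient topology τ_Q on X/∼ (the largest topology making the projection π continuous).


X/∼ = {[p42=p44], [p43]}; |τ_Q| = 2.

Equivalence classes: [p42=p44], [p43].
Quotient map π: X → X/∼ sends p42 ↦ [p42=p44], p43 ↦ [p43], p44 ↦ [p42=p44].
For each subset V ⊆ X/∼, compute π^{-1}(V) ⊆ X and check whether π^{-1}(V) ∈ τ. V is open in τ_Q iff π^{-1}(V) ∈ τ.
  V = {}: π^{-1}(V) = ∅ ∈ τ ✓.
  V = {[p42=p44]}: π^{-1}(V) = {p42, p44} ∉ τ ✗.
  V = {[p43]}: π^{-1}(V) = {p43} ∉ τ ✗.
  V = {[p42=p44], [p43]}: π^{-1}(V) = {p42, p43, p44} ∈ τ ✓.
Open sets in the quotient: τ_Q = {{}, {[p42=p44], [p43]}} (2 elements).


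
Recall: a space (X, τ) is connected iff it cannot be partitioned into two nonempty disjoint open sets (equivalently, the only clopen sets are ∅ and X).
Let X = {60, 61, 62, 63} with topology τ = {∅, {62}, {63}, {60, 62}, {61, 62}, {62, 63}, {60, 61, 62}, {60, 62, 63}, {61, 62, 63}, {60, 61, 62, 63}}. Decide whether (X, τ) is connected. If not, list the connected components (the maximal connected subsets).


(X, τ) is disconnected; components = [{63}, {60, 61, 62}].

Find clopen sets (U ∈ τ with X ∖ U ∈ τ):
  U = ∅, X ∖ U = {60, 61, 62, 63} — both open, so U is clopen.
  U = {63}, X ∖ U = {60, 61, 62} — both open, so U is clopen.
  U = {60, 61, 62}, X ∖ U = {63} — both open, so U is clopen.
  U = {60, 61, 62, 63}, X ∖ U = ∅ — both open, so U is clopen.
Nontrivial clopen(s) exist: e.g. {63}. So (X, τ) is disconnected.
Compute connected components by grouping points that agree on all clopens:
  component: {63}
  component: {60, 61, 62}


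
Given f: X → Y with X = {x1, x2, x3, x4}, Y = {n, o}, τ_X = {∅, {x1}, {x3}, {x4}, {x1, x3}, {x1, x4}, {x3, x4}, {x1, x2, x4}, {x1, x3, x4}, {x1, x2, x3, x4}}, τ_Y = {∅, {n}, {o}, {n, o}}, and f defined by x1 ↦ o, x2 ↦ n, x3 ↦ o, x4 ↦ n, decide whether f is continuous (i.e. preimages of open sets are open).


f is NOT continuous.

Compute f^{-1}(U) for each U ∈ τ_Y:
  U = ∅: f^{-1}(U) = ∅ ∈ τ_X ✓.
  U = {n}: f^{-1}(U) = {x2, x4} ∉ τ_X ✗.
  U = {o}: f^{-1}(U) = {x1, x3} ∈ τ_X ✓.
  U = {n, o}: f^{-1}(U) = {x1, x2, x3, x4} ∈ τ_X ✓.
Found U = {n} with f^{-1}(U) = {x2, x4} not in τ_X. Therefore f is NOT continuous.


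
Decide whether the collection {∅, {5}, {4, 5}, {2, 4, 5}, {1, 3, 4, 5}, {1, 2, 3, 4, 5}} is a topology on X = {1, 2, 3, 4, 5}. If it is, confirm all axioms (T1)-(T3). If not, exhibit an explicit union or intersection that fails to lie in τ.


τ IS a topology on X.

Axiom (T1): ∅ ∈ τ? Yes; X ∈ τ? Yes.
Axiom (T2/T3): check pairwise unions and intersections of members of τ.
All pairwise intersections and unions checked — each lies in τ. Therefore τ satisfies (T1), (T2), (T3): it IS a topology on X.


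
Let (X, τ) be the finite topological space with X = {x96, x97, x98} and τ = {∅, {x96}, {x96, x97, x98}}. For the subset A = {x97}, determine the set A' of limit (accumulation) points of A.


A' = {x98}

For each x ∈ X, list the open sets U ∈ τ with x ∈ U, then check whether U ∩ (A ∖ {x}) ≠ ∅ for every such U.
  x = x96: open {x96} ∋ x has {x96} ∩ (A ∖ {x96}) = ∅, so x is NOT a limit point.
  x = x97: open {x96, x97, x98} ∋ x has {x96, x97, x98} ∩ (A ∖ {x97}) = ∅, so x is NOT a limit point.
  x = x98: opens ∋ x are {x96, x97, x98}; each meets A ∖ {x98}, so x IS a limit point.
Collecting: A' = {x98}.


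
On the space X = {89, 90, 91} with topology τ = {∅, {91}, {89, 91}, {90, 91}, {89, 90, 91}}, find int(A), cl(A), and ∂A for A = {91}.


int(A) = {91}, cl(A) = {89, 90, 91}, ∂A = {89, 90}.

Closed sets in (X, τ) are complements of opens:
  closed(X, τ) = {∅, {89}, {90}, {89, 90}, {89, 90, 91}}.
int(A) = ⋃ {U ∈ τ : U ⊆ A}. Opens contained in A: ∅, {91}.
Taking the union of these: int(A) = {91}.
cl(A) = ⋂ {C closed : A ⊆ C}. Closed sets containing A: {89, 90, 91}.
Intersecting these: cl(A) = {89, 90, 91}.
∂A = cl(A) ∖ int(A) = {89, 90, 91} ∖ {91} = {89, 90}.


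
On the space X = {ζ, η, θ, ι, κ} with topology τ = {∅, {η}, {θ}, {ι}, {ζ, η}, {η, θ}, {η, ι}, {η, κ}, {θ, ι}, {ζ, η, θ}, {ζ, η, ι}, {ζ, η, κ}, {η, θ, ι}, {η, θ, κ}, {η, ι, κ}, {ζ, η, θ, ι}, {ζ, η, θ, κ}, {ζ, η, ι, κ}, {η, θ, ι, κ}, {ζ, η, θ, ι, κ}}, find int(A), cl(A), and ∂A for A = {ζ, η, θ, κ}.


int(A) = {ζ, η, θ, κ}, cl(A) = {ζ, η, θ, κ}, ∂A = ∅.

Closed sets in (X, τ) are complements of opens:
  closed(X, τ) = {∅, {ζ}, {θ}, {ι}, {κ}, {ζ, θ}, {ζ, ι}, {ζ, κ}, {θ, ι}, {θ, κ}, {ι, κ}, {ζ, η, κ}, {ζ, θ, ι}, {ζ, θ, κ}, {ζ, ι, κ}, {θ, ι, κ}, {ζ, η, θ, κ}, {ζ, η, ι, κ}, {ζ, θ, ι, κ}, {ζ, η, θ, ι, κ}}.
int(A) = ⋃ {U ∈ τ : U ⊆ A}. Opens contained in A: ∅, {η}, {θ}, {ζ, η}, {η, θ}, {η, κ}, {ζ, η, θ}, {ζ, η, κ}, {η, θ, κ}, {ζ, η, θ, κ}.
Taking the union of these: int(A) = {ζ, η, θ, κ}.
cl(A) = ⋂ {C closed : A ⊆ C}. Closed sets containing A: {ζ, η, θ, κ}, {ζ, η, θ, ι, κ}.
Intersecting these: cl(A) = {ζ, η, θ, κ}.
∂A = cl(A) ∖ int(A) = {ζ, η, θ, κ} ∖ {ζ, η, θ, κ} = ∅.


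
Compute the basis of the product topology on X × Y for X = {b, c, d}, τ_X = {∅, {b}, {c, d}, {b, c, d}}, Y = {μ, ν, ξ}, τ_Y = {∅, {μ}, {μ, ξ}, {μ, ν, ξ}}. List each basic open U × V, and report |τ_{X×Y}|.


Basis B = {∅ × ∅, {b} × {μ}, {b} × {μ, ξ}, {c, d} × {μ}, {b} × {μ, ν, ξ}, {b, c, d} × {μ}, {c, d} × {μ, ξ}, {b, c, d} × {μ, ξ}, {c, d} × {μ, ν, ξ}, {b, c, d} × {μ, ν, ξ}}; |τ_{X×Y}| = 16.

Enumerate products U × V with U ∈ τ_X, V ∈ τ_Y (deduplicated):
  ∅ × ∅ = {} (∅)
  {b} × {μ} = {(b,μ)}
  {b} × {μ, ξ} = {(b,μ), (b,ξ)}
  {c, d} × {μ} = {(c,μ), (d,μ)}
  {b} × {μ, ν, ξ} = {(b,μ), (b,ν), (b,ξ)}
  {b, c, d} × {μ} = {(b,μ), (c,μ), (d,μ)}
  {c, d} × {μ, ξ} = {(c,μ), (c,ξ), (d,μ), (d,ξ)}
  {b, c, d} × {μ, ξ} = {(b,μ), (b,ξ), (c,μ), (c,ξ), (d,μ), (d,ξ)}
  {c, d} × {μ, ν, ξ} = {(c,μ), (c,ν), (c,ξ), (d,μ), (d,ν), (d,ξ)}
  {b, c, d} × {μ, ν, ξ} = {(b,μ), (b,ν), (b,ξ), (c,μ), (c,ν), (c,ξ), (d,μ), (d,ν), (d,ξ)}
These 10 distinct sets form the basis B.
Close under arbitrary unions to get τ_{X×Y}; counting gives |τ_{X×Y}| = 16.


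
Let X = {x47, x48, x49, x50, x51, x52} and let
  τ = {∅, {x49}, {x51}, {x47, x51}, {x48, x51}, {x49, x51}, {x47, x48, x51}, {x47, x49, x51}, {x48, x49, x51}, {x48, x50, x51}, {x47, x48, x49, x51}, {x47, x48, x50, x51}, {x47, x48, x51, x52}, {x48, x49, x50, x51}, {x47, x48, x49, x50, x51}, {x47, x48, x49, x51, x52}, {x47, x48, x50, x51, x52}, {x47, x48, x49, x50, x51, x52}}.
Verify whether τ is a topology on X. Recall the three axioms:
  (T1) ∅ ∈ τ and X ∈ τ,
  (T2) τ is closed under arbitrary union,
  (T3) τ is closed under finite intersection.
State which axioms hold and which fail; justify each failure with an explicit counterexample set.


τ IS a topology on X.

Axiom (T1): ∅ ∈ τ? Yes; X ∈ τ? Yes.
Axiom (T2/T3): check pairwise unions and intersections of members of τ.
All pairwise intersections and unions checked — each lies in τ. Therefore τ satisfies (T1), (T2), (T3): it IS a topology on X.


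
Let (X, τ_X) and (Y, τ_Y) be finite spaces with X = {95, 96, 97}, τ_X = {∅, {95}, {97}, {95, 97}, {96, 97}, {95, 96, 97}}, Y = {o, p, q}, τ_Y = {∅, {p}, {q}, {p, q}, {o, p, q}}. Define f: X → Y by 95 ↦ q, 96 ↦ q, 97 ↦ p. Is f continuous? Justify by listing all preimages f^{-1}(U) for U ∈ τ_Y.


f is NOT continuous.

Compute f^{-1}(U) for each U ∈ τ_Y:
  U = ∅: f^{-1}(U) = ∅ ∈ τ_X ✓.
  U = {p}: f^{-1}(U) = {97} ∈ τ_X ✓.
  U = {q}: f^{-1}(U) = {95, 96} ∉ τ_X ✗.
  U = {p, q}: f^{-1}(U) = {95, 96, 97} ∈ τ_X ✓.
  U = {o, p, q}: f^{-1}(U) = {95, 96, 97} ∈ τ_X ✓.
Found U = {q} with f^{-1}(U) = {95, 96} not in τ_X. Therefore f is NOT continuous.


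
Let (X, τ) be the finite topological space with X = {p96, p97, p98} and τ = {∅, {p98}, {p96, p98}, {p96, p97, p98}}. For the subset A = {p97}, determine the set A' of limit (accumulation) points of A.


A' = ∅

For each x ∈ X, list the open sets U ∈ τ with x ∈ U, then check whether U ∩ (A ∖ {x}) ≠ ∅ for every such U.
  x = p96: open {p96, p98} ∋ x has {p96, p98} ∩ (A ∖ {p96}) = ∅, so x is NOT a limit point.
  x = p97: open {p96, p97, p98} ∋ x has {p96, p97, p98} ∩ (A ∖ {p97}) = ∅, so x is NOT a limit point.
  x = p98: open {p98} ∋ x has {p98} ∩ (A ∖ {p98}) = ∅, so x is NOT a limit point.
Collecting: A' = ∅.


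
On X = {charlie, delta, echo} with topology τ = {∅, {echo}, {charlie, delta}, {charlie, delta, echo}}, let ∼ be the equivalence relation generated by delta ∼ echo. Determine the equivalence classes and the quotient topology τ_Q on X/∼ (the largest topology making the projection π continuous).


X/∼ = {[charlie], [delta=echo]}; |τ_Q| = 2.

Equivalence classes: [charlie], [delta=echo].
Quotient map π: X → X/∼ sends charlie ↦ [charlie], delta ↦ [delta=echo], echo ↦ [delta=echo].
For each subset V ⊆ X/∼, compute π^{-1}(V) ⊆ X and check whether π^{-1}(V) ∈ τ. V is open in τ_Q iff π^{-1}(V) ∈ τ.
  V = {}: π^{-1}(V) = ∅ ∈ τ ✓.
  V = {[charlie]}: π^{-1}(V) = {charlie} ∉ τ ✗.
  V = {[delta=echo]}: π^{-1}(V) = {delta, echo} ∉ τ ✗.
  V = {[charlie], [delta=echo]}: π^{-1}(V) = {charlie, delta, echo} ∈ τ ✓.
Open sets in the quotient: τ_Q = {{}, {[charlie], [delta=echo]}} (2 elements).


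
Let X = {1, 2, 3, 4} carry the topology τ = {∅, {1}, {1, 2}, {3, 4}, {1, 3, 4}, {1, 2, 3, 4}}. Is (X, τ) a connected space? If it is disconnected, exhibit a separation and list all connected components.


(X, τ) is disconnected; components = [{1, 2}, {3, 4}].

Find clopen sets (U ∈ τ with X ∖ U ∈ τ):
  U = ∅, X ∖ U = {1, 2, 3, 4} — both open, so U is clopen.
  U = {1, 2}, X ∖ U = {3, 4} — both open, so U is clopen.
  U = {3, 4}, X ∖ U = {1, 2} — both open, so U is clopen.
  U = {1, 2, 3, 4}, X ∖ U = ∅ — both open, so U is clopen.
Nontrivial clopen(s) exist: e.g. {3, 4}. So (X, τ) is disconnected.
Compute connected components by grouping points that agree on all clopens:
  component: {1, 2}
  component: {3, 4}


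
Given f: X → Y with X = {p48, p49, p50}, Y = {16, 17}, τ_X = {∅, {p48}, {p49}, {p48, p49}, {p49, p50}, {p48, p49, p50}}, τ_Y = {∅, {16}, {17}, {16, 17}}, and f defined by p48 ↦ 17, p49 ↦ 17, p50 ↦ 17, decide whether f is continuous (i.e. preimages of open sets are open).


f IS continuous.

Compute f^{-1}(U) for each U ∈ τ_Y:
  U = ∅: f^{-1}(U) = ∅ ∈ τ_X ✓.
  U = {16}: f^{-1}(U) = ∅ ∈ τ_X ✓.
  U = {17}: f^{-1}(U) = {p48, p49, p50} ∈ τ_X ✓.
  U = {16, 17}: f^{-1}(U) = {p48, p49, p50} ∈ τ_X ✓.
Every preimage lies in τ_X, so f IS continuous.


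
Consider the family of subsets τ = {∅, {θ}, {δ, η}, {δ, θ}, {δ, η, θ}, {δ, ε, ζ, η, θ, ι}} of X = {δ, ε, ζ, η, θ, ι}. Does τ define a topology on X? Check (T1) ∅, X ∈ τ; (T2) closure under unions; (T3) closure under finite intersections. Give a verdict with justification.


τ is NOT a topology on X.

Axiom (T1): ∅ ∈ τ? Yes; X ∈ τ? Yes.
Axiom (T2/T3): check pairwise unions and intersections of members of τ.
Counterexample for (T3): {δ, η} ∩ {δ, θ} = {δ} ∉ τ. Therefore τ is NOT a topology.
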